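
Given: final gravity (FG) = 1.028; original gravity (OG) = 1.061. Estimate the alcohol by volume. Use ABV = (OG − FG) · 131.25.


ABV = (1.061 − 1.028) · 131.25

4.3312 % ABV


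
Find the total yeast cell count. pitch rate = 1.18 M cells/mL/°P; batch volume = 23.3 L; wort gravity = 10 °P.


cells (billions) = rate · V_L · °P
cells = 1.18 · 23.3 · 10

274.9400 billion cells


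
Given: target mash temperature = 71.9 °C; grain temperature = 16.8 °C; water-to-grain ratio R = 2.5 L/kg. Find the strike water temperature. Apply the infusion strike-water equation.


T_strike = (0.41/R)·(T_mash − T_grain) + T_mash
T_strike = (0.41/2.5)·(71.9 − 16.8) + 71.9

80.9364 °C


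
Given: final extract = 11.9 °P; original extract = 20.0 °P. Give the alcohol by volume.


SG = 259/(259 − P);  ABV = (OG − FG)·131.25
OG = 259/(259 − 20.0) = 1.0837
FG = 259/(259 − 11.9) = 1.0482
ABV = (1.0837 − 1.0482)·131.25

4.6624 % ABV


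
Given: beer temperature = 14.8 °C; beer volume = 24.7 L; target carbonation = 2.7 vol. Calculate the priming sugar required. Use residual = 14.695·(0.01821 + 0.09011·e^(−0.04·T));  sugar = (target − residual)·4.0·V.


residual = 14.695·(0.01821 + 0.09011·e^(−0.04·14.8)) = 1.0002
sugar = (2.7 − 1.0002)·4.0·24.7

167.9451 g


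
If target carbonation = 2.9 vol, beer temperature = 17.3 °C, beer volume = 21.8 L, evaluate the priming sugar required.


residual = 14.695·(0.01821 + 0.09011·e^(−0.04·T));  sugar = (target − residual)·4.0·V
residual = 14.695·(0.01821 + 0.09011·e^(−0.04·17.3)) = 0.9304
sugar = (2.9 − 0.9304)·4.0·21.8

171.7457 g


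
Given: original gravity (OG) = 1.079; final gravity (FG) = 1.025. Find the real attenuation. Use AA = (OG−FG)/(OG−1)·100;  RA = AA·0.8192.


AA = (1.079 − 1.025)/(1.079 − 1)·100 = 68.3544
RA = 68.3544·0.8192

55.9959 %


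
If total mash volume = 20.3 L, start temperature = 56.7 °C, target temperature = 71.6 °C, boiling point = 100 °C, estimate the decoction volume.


V_dec = V_total·(T_target − T_start)/(T_boil − T_start)
V_dec = 20.3·(71.6 − 56.7)/(100 − 56.7)

6.9855 L


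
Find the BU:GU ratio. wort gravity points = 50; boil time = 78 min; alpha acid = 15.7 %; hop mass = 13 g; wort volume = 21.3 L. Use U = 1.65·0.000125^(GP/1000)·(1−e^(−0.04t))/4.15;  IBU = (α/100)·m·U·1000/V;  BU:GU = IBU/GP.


U = 1.65·0.000125^(50/1000)·(1−e^(−0.04·78))/4.15 = 0.2425
IBU = (15.7/100)·13·0.2425·1000/21.3 = 23.2344
BU:GU = 23.2344/50

0.4647


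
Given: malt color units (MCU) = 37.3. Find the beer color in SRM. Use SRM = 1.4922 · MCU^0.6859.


SRM = 1.4922 · 37.3^0.6859

17.8592 SRM


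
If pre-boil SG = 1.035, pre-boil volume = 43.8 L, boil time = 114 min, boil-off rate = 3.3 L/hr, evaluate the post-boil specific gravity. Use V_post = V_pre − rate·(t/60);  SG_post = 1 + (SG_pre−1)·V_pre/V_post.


V_post = 43.8 − 3.3·(114/60) = 37.5300
SG_post = 1 + (1.035 − 1)·43.8/37.5300

1.0408


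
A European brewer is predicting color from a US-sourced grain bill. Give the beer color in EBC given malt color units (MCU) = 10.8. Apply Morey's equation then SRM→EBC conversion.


SRM = 1.4922·MCU^0.6859;  EBC = SRM·1.97
SRM = 1.4922·10.8^0.6859 = 7.6322
EBC = 7.6322·1.97

15.0355 EBC


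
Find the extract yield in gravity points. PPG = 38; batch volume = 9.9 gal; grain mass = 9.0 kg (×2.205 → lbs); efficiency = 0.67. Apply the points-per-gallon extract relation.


points = lbs × PPG × eff / vol
lbs = 9.0 × 2.205 = 19.8450
points = 19.8450 × 38 × 0.67 / 9.9

51.0357 points


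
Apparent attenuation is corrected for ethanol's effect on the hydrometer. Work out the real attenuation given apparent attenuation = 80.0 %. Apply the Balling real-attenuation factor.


RA = AA · 0.8192
RA = 80.0 · 0.8192

65.5360 %


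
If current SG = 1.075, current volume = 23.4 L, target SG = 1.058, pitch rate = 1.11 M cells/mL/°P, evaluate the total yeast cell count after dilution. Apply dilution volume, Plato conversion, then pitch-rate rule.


V_w = V·((SG_c−1)/(SG_t−1)−1);  °P = 259 − 259/SG_t;  cells = rate·(V+V_w)·°P
V_w = 23.4·((1.075−1)/(1.058−1)−1) = 6.8586
V_final = 23.4 + 6.8586 = 30.2586
°P = 259 − 259/1.058 = 14.1985
cells = 1.11·30.2586·14.1985

476.8856 billion cells


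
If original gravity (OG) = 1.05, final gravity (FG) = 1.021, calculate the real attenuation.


AA = (OG−FG)/(OG−1)·100;  RA = AA·0.8192
AA = (1.05 − 1.021)/(1.05 − 1)·100 = 58.0000
RA = 58.0000·0.8192

47.5136 %


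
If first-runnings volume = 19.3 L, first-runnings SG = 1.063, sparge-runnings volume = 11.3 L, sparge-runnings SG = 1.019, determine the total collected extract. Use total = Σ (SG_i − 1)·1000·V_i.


first = (1.063 − 1)·1000·19.3 = 1215.9000
sparge = (1.019 − 1)·1000·11.3 = 214.7000
total = 1215.9000 + 214.7000

1430.6000 gravity·L


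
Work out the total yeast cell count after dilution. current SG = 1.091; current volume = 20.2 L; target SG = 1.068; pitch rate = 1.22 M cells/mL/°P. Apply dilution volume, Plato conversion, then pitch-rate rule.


V_w = V·((SG_c−1)/(SG_t−1)−1);  °P = 259 − 259/SG_t;  cells = rate·(V+V_w)·°P
V_w = 20.2·((1.091−1)/(1.068−1)−1) = 6.8324
V_final = 20.2 + 6.8324 = 27.0324
°P = 259 − 259/1.068 = 16.4906
cells = 1.22·27.0324·16.4906

543.8525 billion cells


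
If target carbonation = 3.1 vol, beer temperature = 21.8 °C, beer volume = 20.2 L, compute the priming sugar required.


residual = 14.695·(0.01821 + 0.09011·e^(−0.04·T));  sugar = (target − residual)·4.0·V
residual = 14.695·(0.01821 + 0.09011·e^(−0.04·21.8)) = 0.8212
sugar = (3.1 − 0.8212)·4.0·20.2

184.1231 g


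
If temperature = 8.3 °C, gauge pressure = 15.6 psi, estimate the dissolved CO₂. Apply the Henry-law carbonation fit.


vols = (P + 14.695)·(0.01821 + 0.09011·e^(−0.04·T))
vols = (15.6 + 14.695)·(0.01821 + 0.09011·e^(−0.04·8.3))

2.5103 volumes


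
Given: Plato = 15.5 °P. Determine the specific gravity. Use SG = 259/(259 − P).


SG = 259/(259 − 15.5)

1.0637


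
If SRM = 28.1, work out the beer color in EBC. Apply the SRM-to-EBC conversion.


EBC = SRM · 1.97
EBC = 28.1 · 1.97

55.3570 EBC


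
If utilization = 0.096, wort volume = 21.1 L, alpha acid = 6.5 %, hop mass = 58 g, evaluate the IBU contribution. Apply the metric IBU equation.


IBU = (α/100)·mass·U·1000 / V
IBU = (6.5/100)·58·0.096·1000 / 21.1

17.1526 IBU


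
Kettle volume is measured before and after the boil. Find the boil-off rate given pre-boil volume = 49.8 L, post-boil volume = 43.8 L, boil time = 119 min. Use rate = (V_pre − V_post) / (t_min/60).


rate = (49.8 − 43.8) / (119/60)

3.0252 L/hr


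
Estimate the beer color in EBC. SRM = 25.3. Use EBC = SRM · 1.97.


EBC = 25.3 · 1.97

49.8410 EBC


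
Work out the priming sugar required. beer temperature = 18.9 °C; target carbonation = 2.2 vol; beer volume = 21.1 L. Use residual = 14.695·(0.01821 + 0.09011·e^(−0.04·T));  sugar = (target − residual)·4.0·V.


residual = 14.695·(0.01821 + 0.09011·e^(−0.04·18.9)) = 0.8893
sugar = (2.2 − 0.8893)·4.0·21.1

110.6192 g


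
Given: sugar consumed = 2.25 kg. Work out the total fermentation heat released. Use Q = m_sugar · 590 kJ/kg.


Q = 2.25 · 590

1327.5000 kJ


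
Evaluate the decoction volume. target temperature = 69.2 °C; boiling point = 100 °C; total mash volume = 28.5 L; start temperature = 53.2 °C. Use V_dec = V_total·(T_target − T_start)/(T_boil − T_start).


V_dec = 28.5·(69.2 − 53.2)/(100 − 53.2)

9.7436 L


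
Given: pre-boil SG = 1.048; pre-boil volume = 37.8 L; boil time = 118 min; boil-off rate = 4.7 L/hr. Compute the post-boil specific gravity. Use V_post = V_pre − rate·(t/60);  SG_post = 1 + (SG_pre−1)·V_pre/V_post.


V_post = 37.8 − 4.7·(118/60) = 28.5567
SG_post = 1 + (1.048 − 1)·37.8/28.5567

1.0635


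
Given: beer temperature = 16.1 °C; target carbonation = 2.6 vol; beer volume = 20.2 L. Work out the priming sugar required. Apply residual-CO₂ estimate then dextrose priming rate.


residual = 14.695·(0.01821 + 0.09011·e^(−0.04·T));  sugar = (target − residual)·4.0·V
residual = 14.695·(0.01821 + 0.09011·e^(−0.04·16.1)) = 0.9630
sugar = (2.6 − 0.9630)·4.0·20.2

132.2670 g


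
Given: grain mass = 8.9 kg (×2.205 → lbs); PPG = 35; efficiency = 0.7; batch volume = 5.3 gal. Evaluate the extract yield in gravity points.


points = lbs × PPG × eff / vol
lbs = 8.9 × 2.205 = 19.6245
points = 19.6245 × 35 × 0.7 / 5.3

90.7170 points


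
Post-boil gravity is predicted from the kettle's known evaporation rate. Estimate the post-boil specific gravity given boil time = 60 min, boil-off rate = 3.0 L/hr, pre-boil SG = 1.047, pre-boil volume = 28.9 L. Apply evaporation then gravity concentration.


V_post = V_pre − rate·(t/60);  SG_post = 1 + (SG_pre−1)·V_pre/V_post
V_post = 28.9 − 3.0·(60/60) = 25.9000
SG_post = 1 + (1.047 − 1)·28.9/25.9000

1.0524


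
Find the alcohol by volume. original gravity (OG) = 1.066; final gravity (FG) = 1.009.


ABV = (OG − FG) · 131.25
ABV = (1.066 − 1.009) · 131.25

7.4813 % ABV


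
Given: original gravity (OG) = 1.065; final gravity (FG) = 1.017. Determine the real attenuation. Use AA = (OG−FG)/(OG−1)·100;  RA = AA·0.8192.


AA = (1.065 − 1.017)/(1.065 − 1)·100 = 73.8462
RA = 73.8462·0.8192

60.4948 %


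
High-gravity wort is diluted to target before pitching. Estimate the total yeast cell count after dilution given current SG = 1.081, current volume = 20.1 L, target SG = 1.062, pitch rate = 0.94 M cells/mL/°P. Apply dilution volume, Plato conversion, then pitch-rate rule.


V_w = V·((SG_c−1)/(SG_t−1)−1);  °P = 259 − 259/SG_t;  cells = rate·(V+V_w)·°P
V_w = 20.1·((1.081−1)/(1.062−1)−1) = 6.1597
V_final = 20.1 + 6.1597 = 26.2597
°P = 259 − 259/1.062 = 15.1205
cells = 0.94·26.2597·15.1205

373.2366 billion cells


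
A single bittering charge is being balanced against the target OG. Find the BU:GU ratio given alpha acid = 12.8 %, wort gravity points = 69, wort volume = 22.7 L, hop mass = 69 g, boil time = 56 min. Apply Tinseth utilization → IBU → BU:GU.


U = 1.65·0.000125^(GP/1000)·(1−e^(−0.04t))/4.15;  IBU = (α/100)·m·U·1000/V;  BU:GU = IBU/GP
U = 1.65·0.000125^(69/1000)·(1−e^(−0.04·56))/4.15 = 0.1911
IBU = (12.8/100)·69·0.1911·1000/22.7 = 74.3482
BU:GU = 74.3482/69

1.0775


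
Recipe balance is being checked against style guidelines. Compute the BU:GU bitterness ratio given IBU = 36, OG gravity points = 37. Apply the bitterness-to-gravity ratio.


BU:GU = IBU / OG_points
BU:GU = 36 / 37

0.9730


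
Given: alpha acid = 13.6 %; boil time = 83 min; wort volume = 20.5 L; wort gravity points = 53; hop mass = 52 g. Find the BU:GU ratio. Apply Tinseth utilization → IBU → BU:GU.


U = 1.65·0.000125^(GP/1000)·(1−e^(−0.04t))/4.15;  IBU = (α/100)·m·U·1000/V;  BU:GU = IBU/GP
U = 1.65·0.000125^(53/1000)·(1−e^(−0.04·83))/4.15 = 0.2380
IBU = (13.6/100)·52·0.2380·1000/20.5 = 82.1048
BU:GU = 82.1048/53

1.5491


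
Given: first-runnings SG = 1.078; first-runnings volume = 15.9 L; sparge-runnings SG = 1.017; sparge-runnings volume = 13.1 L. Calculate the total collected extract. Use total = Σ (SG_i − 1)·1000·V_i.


first = (1.078 − 1)·1000·15.9 = 1240.2000
sparge = (1.017 − 1)·1000·13.1 = 222.7000
total = 1240.2000 + 222.7000

1462.9000 gravity·L


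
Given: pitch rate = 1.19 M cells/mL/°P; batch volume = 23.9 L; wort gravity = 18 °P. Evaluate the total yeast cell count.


cells (billions) = rate · V_L · °P
cells = 1.19 · 23.9 · 18

511.9380 billion cells


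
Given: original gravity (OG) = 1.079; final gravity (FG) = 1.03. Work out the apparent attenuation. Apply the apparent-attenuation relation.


AA = (OG − FG)/(OG − 1) · 100
AA = (1.079 − 1.03)/(1.079 − 1) · 100

62.0253 %


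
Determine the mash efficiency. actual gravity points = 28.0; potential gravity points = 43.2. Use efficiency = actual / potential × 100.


efficiency = 28.0 / 43.2 × 100

64.8148 %


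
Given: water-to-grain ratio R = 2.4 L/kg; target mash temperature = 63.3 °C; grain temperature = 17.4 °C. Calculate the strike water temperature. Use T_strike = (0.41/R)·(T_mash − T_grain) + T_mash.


T_strike = (0.41/2.4)·(63.3 − 17.4) + 63.3

71.1412 °C


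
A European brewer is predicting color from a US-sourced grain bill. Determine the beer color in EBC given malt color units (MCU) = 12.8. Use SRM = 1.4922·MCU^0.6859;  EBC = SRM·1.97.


SRM = 1.4922·12.8^0.6859 = 8.5756
EBC = 8.5756·1.97

16.8938 EBC


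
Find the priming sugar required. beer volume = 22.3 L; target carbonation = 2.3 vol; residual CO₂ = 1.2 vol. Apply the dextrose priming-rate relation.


sugar = (target − residual)·4.0·V
sugar = (2.3 − 1.2)·4.0·22.3

98.1200 g


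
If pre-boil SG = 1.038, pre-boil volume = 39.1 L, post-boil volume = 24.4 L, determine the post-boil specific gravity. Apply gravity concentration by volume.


SG_post = 1 + (SG_pre − 1)·V_pre/V_post
pts_pre = (1.038 − 1)·1000 = 38.0000
pts_post = 38.0000·39.1/24.4 = 60.8934
SG_post = 1 + 60.8934/1000

1.0609


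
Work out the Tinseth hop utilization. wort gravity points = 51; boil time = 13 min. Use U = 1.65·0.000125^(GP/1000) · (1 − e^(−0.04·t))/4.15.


bigness = 1.65·0.000125^(51/1000) = 1.0433
boil_factor = (1 − e^(−0.04·13))/4.15 = 0.0977
U = 1.0433 · 0.0977

0.1019


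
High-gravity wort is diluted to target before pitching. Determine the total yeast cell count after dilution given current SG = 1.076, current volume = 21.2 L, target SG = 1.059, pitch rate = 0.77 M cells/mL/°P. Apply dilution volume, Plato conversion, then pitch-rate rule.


V_w = V·((SG_c−1)/(SG_t−1)−1);  °P = 259 − 259/SG_t;  cells = rate·(V+V_w)·°P
V_w = 21.2·((1.076−1)/(1.059−1)−1) = 6.1085
V_final = 21.2 + 6.1085 = 27.3085
°P = 259 − 259/1.059 = 14.4297
cells = 0.77·27.3085·14.4297

303.4198 billion cells


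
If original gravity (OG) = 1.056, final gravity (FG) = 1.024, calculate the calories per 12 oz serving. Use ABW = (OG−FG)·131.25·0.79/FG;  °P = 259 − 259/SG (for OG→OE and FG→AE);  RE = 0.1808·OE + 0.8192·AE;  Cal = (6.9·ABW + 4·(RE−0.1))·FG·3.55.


ABW = (1.056 − 1.024)·131.25·0.79/1.024 = 3.2402
OE = 259 − 259/1.056 = 13.7348 °P
AE = 259 − 259/1.024 = 6.0703 °P
RE = 0.1808·13.7348 + 0.8192·6.0703 = 7.4561 °P
Cal = (6.9·3.2402 + 4·(7.4561−0.1))·1.024·3.55

188.2374 kcal


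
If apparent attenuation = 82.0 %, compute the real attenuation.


RA = AA · 0.8192
RA = 82.0 · 0.8192

67.1744 %


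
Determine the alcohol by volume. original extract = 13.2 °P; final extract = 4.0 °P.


SG = 259/(259 − P);  ABV = (OG − FG)·131.25
OG = 259/(259 − 13.2) = 1.0537
FG = 259/(259 − 4.0) = 1.0157
ABV = (1.0537 − 1.0157)·131.25

4.9896 % ABV


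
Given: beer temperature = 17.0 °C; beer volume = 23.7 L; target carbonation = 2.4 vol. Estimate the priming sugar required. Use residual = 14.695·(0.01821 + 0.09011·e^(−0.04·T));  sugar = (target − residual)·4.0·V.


residual = 14.695·(0.01821 + 0.09011·e^(−0.04·17.0)) = 0.9384
sugar = (2.4 − 0.9384)·4.0·23.7

138.5558 g


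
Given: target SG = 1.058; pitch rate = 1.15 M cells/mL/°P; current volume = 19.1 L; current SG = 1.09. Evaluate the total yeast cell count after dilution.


V_w = V·((SG_c−1)/(SG_t−1)−1);  °P = 259 − 259/SG_t;  cells = rate·(V+V_w)·°P
V_w = 19.1·((1.09−1)/(1.058−1)−1) = 10.5379
V_final = 19.1 + 10.5379 = 29.6379
°P = 259 − 259/1.058 = 14.1985
cells = 1.15·29.6379·14.1985

483.9359 billion cells


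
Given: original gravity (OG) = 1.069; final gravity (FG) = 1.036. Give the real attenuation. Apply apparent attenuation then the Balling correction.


AA = (OG−FG)/(OG−1)·100;  RA = AA·0.8192
AA = (1.069 − 1.036)/(1.069 − 1)·100 = 47.8261
RA = 47.8261·0.8192

39.1791 %


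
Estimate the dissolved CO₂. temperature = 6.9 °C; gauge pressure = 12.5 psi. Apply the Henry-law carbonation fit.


vols = (P + 14.695)·(0.01821 + 0.09011·e^(−0.04·T))
vols = (12.5 + 14.695)·(0.01821 + 0.09011·e^(−0.04·6.9))

2.3547 volumes


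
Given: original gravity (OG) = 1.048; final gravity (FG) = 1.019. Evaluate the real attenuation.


AA = (OG−FG)/(OG−1)·100;  RA = AA·0.8192
AA = (1.048 − 1.019)/(1.048 − 1)·100 = 60.4167
RA = 60.4167·0.8192

49.4933 %


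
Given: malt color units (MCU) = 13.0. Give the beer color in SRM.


SRM = 1.4922 · MCU^0.6859
SRM = 1.4922 · 13.0^0.6859

8.6672 SRM


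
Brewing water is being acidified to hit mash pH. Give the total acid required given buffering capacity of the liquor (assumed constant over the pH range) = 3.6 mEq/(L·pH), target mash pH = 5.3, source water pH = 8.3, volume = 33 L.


acid = buffering capacity · (pH_source − pH_target) · V
acid = 3.6 · (8.3 − 5.3) · 33

356.4000 mEq


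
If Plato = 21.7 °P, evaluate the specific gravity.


SG = 259/(259 − P)
SG = 259/(259 − 21.7)

1.0914


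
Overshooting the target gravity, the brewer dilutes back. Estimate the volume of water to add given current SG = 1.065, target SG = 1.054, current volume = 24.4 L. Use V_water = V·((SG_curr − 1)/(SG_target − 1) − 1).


V_water = 24.4·((1.065 − 1)/(1.054 − 1) − 1)

4.9704 L


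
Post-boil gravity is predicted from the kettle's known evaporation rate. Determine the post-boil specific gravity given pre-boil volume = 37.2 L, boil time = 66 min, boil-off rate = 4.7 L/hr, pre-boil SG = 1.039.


V_post = V_pre − rate·(t/60);  SG_post = 1 + (SG_pre−1)·V_pre/V_post
V_post = 37.2 − 4.7·(66/60) = 32.0300
SG_post = 1 + (1.039 − 1)·37.2/32.0300

1.0453


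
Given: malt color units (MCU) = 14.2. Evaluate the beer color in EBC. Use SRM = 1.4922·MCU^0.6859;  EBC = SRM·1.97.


SRM = 1.4922·14.2^0.6859 = 9.2083
EBC = 9.2083·1.97

18.1404 EBC


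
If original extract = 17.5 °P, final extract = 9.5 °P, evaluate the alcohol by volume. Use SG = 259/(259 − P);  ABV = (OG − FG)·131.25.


OG = 259/(259 − 17.5) = 1.0725
FG = 259/(259 − 9.5) = 1.0381
ABV = (1.0725 − 1.0381)·131.25

4.5134 % ABV


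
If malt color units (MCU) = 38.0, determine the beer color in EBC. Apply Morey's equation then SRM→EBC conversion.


SRM = 1.4922·MCU^0.6859;  EBC = SRM·1.97
SRM = 1.4922·38.0^0.6859 = 18.0884
EBC = 18.0884·1.97

35.6342 EBC


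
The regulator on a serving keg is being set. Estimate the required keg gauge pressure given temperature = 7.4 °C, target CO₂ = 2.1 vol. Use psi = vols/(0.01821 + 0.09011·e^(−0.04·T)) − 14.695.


psi = 2.1/(0.01821 + 0.09011·e^(−0.04·7.4)) − 14.695

9.9434 psi


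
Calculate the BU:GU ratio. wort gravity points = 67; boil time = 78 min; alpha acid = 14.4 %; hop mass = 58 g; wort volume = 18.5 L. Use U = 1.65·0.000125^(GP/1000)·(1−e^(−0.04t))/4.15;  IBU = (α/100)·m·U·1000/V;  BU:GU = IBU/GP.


U = 1.65·0.000125^(67/1000)·(1−e^(−0.04·78))/4.15 = 0.2081
IBU = (14.4/100)·58·0.2081·1000/18.5 = 93.9581
BU:GU = 93.9581/67

1.4024


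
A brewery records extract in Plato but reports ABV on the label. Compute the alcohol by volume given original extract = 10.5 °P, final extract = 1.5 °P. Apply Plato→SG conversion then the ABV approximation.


SG = 259/(259 − P);  ABV = (OG − FG)·131.25
OG = 259/(259 − 10.5) = 1.0423
FG = 259/(259 − 1.5) = 1.0058
ABV = (1.0423 − 1.0058)·131.25

4.7812 % ABV


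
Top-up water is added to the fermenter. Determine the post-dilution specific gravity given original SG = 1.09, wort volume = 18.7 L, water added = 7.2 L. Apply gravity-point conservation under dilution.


SG_new = 1 + (SG_old − 1)·V_old/(V_old + V_water)
pts = (1.09 − 1)·1000·18.7/(18.7 + 7.2) = 64.9807
SG_new = 1 + 64.9807/1000

1.0650


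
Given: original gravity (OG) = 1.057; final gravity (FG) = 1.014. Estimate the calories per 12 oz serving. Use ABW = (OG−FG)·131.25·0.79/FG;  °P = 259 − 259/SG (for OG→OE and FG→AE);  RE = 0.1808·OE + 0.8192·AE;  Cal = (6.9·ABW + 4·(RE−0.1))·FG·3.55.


ABW = (1.057 − 1.014)·131.25·0.79/1.014 = 4.3970
OE = 259 − 259/1.057 = 13.9669 °P
AE = 259 − 259/1.014 = 3.5759 °P
RE = 0.1808·13.9669 + 0.8192·3.5759 = 5.4546 °P
Cal = (6.9·4.3970 + 4·(5.4546−0.1))·1.014·3.55

186.3126 kcal


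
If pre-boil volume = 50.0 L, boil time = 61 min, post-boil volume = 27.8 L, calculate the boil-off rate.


rate = (V_pre − V_post) / (t_min/60)
rate = (50.0 − 27.8) / (61/60)

21.8361 L/hr


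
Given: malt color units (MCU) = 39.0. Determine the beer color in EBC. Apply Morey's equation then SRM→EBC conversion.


SRM = 1.4922·MCU^0.6859;  EBC = SRM·1.97
SRM = 1.4922·39.0^0.6859 = 18.4136
EBC = 18.4136·1.97

36.2748 EBC


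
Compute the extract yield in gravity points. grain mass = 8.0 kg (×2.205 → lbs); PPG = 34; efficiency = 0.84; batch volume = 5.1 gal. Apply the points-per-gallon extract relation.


points = lbs × PPG × eff / vol
lbs = 8.0 × 2.205 = 17.6400
points = 17.6400 × 34 × 0.84 / 5.1

98.7840 points


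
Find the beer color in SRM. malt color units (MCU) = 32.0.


SRM = 1.4922 · MCU^0.6859
SRM = 1.4922 · 32.0^0.6859

16.0772 SRM


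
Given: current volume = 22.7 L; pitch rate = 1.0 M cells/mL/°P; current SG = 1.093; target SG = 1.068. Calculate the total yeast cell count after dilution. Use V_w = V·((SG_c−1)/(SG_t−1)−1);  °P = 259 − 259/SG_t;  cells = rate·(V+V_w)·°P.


V_w = 22.7·((1.093−1)/(1.068−1)−1) = 8.3456
V_final = 22.7 + 8.3456 = 31.0456
°P = 259 − 259/1.068 = 16.4906
cells = 1.0·31.0456·16.4906

511.9615 billion cells


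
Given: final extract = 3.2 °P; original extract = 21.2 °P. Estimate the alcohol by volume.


SG = 259/(259 − P);  ABV = (OG − FG)·131.25
OG = 259/(259 − 21.2) = 1.0892
FG = 259/(259 − 3.2) = 1.0125
ABV = (1.0892 − 1.0125)·131.25

10.0591 % ABV


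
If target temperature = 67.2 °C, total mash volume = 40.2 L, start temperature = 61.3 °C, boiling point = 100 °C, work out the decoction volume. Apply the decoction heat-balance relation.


V_dec = V_total·(T_target − T_start)/(T_boil − T_start)
V_dec = 40.2·(67.2 − 61.3)/(100 − 61.3)

6.1287 L


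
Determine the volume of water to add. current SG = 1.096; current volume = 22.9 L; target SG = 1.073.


V_water = V·((SG_curr − 1)/(SG_target − 1) − 1)
V_water = 22.9·((1.096 − 1)/(1.073 − 1) − 1)

7.2151 L


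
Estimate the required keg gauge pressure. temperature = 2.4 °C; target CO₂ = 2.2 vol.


psi = vols/(0.01821 + 0.09011·e^(−0.04·T)) − 14.695
psi = 2.2/(0.01821 + 0.09011·e^(−0.04·2.4)) − 14.695

7.2892 psi


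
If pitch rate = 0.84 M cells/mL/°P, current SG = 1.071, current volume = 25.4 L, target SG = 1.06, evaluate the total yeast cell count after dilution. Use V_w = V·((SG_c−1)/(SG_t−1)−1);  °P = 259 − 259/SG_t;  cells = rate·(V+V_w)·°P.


V_w = 25.4·((1.071−1)/(1.06−1)−1) = 4.6567
V_final = 25.4 + 4.6567 = 30.0567
°P = 259 − 259/1.06 = 14.6604
cells = 0.84·30.0567·14.6604

370.1393 billion cells


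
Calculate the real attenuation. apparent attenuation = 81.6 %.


RA = AA · 0.8192
RA = 81.6 · 0.8192

66.8467 %


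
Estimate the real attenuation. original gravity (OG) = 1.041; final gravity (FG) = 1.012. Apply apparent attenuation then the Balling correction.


AA = (OG−FG)/(OG−1)·100;  RA = AA·0.8192
AA = (1.041 − 1.012)/(1.041 − 1)·100 = 70.7317
RA = 70.7317·0.8192

57.9434 %


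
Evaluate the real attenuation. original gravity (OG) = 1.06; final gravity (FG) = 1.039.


AA = (OG−FG)/(OG−1)·100;  RA = AA·0.8192
AA = (1.06 − 1.039)/(1.06 − 1)·100 = 35.0000
RA = 35.0000·0.8192

28.6720 %


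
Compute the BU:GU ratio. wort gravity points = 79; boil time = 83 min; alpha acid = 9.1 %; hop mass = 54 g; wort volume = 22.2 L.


U = 1.65·0.000125^(GP/1000)·(1−e^(−0.04t))/4.15;  IBU = (α/100)·m·U·1000/V;  BU:GU = IBU/GP
U = 1.65·0.000125^(79/1000)·(1−e^(−0.04·83))/4.15 = 0.1884
IBU = (9.1/100)·54·0.1884·1000/22.2 = 41.7044
BU:GU = 41.7044/79

0.5279


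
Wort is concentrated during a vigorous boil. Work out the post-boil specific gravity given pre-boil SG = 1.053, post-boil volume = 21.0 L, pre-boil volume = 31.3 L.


SG_post = 1 + (SG_pre − 1)·V_pre/V_post
pts_pre = (1.053 − 1)·1000 = 53.0000
pts_post = 53.0000·31.3/21.0 = 78.9952
SG_post = 1 + 78.9952/1000

1.0790


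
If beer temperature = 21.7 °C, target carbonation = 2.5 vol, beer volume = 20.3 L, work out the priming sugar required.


residual = 14.695·(0.01821 + 0.09011·e^(−0.04·T));  sugar = (target − residual)·4.0·V
residual = 14.695·(0.01821 + 0.09011·e^(−0.04·21.7)) = 0.8235
sugar = (2.5 − 0.8235)·4.0·20.3

136.1344 g


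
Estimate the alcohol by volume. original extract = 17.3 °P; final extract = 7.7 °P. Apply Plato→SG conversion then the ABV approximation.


SG = 259/(259 − P);  ABV = (OG − FG)·131.25
OG = 259/(259 − 17.3) = 1.0716
FG = 259/(259 − 7.7) = 1.0306
ABV = (1.0716 − 1.0306)·131.25

5.3728 % ABV


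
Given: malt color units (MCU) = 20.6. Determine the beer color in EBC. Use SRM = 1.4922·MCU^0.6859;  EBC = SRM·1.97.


SRM = 1.4922·20.6^0.6859 = 11.8853
EBC = 11.8853·1.97

23.4140 EBC


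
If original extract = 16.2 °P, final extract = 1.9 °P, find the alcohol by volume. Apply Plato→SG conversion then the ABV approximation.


SG = 259/(259 − P);  ABV = (OG − FG)·131.25
OG = 259/(259 − 16.2) = 1.0667
FG = 259/(259 − 1.9) = 1.0074
ABV = (1.0667 − 1.0074)·131.25

7.7873 % ABV


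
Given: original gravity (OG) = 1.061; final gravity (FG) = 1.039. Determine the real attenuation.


AA = (OG−FG)/(OG−1)·100;  RA = AA·0.8192
AA = (1.061 − 1.039)/(1.061 − 1)·100 = 36.0656
RA = 36.0656·0.8192

29.5449 %


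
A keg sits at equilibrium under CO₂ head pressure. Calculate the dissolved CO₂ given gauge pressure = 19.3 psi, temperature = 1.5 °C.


vols = (P + 14.695)·(0.01821 + 0.09011·e^(−0.04·T))
vols = (19.3 + 14.695)·(0.01821 + 0.09011·e^(−0.04·1.5))

3.5039 volumes


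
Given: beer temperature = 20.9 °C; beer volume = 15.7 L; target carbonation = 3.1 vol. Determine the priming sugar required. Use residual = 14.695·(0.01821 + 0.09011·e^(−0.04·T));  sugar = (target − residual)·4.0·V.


residual = 14.695·(0.01821 + 0.09011·e^(−0.04·20.9)) = 0.8415
sugar = (3.1 − 0.8415)·4.0·15.7

141.8311 g


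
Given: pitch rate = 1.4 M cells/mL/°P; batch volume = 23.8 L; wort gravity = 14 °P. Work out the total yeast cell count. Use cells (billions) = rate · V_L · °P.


cells = 1.4 · 23.8 · 14

466.4800 billion cells


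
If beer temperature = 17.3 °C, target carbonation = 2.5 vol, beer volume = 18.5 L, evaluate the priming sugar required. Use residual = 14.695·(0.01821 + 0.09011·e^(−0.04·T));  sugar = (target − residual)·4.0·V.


residual = 14.695·(0.01821 + 0.09011·e^(−0.04·17.3)) = 0.9304
sugar = (2.5 − 0.9304)·4.0·18.5

116.1475 g


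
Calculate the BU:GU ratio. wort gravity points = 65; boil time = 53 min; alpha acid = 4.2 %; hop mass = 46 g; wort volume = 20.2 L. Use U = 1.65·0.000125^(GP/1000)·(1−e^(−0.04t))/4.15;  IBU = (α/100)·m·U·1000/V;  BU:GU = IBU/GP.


U = 1.65·0.000125^(65/1000)·(1−e^(−0.04·53))/4.15 = 0.1951
IBU = (4.2/100)·46·0.1951·1000/20.2 = 18.6577
BU:GU = 18.6577/65

0.2870


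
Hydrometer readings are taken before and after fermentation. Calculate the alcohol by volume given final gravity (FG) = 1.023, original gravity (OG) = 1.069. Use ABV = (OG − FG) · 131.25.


ABV = (1.069 − 1.023) · 131.25

6.0375 % ABV


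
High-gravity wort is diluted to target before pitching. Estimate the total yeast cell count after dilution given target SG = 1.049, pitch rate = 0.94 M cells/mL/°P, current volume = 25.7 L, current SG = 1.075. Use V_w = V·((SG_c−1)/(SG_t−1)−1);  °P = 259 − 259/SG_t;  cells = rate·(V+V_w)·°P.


V_w = 25.7·((1.075−1)/(1.049−1)−1) = 13.6367
V_final = 25.7 + 13.6367 = 39.3367
°P = 259 − 259/1.049 = 12.0982
cells = 0.94·39.3367·12.0982

447.3490 billion cells


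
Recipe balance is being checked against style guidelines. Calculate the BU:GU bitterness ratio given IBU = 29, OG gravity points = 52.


BU:GU = IBU / OG_points
BU:GU = 29 / 52

0.5577


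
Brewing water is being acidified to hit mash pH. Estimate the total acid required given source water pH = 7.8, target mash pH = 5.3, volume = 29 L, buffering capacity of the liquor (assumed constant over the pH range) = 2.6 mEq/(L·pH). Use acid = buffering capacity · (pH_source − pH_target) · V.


acid = 2.6 · (7.8 − 5.3) · 29

188.5000 mEq


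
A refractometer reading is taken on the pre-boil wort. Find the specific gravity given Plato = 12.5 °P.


SG = 259/(259 − P)
SG = 259/(259 − 12.5)

1.0507


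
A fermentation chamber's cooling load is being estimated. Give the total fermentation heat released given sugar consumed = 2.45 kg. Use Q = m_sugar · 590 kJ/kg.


Q = 2.45 · 590

1445.5000 kJ


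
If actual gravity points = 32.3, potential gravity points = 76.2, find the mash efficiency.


efficiency = actual / potential × 100
efficiency = 32.3 / 76.2 × 100

42.3885 %


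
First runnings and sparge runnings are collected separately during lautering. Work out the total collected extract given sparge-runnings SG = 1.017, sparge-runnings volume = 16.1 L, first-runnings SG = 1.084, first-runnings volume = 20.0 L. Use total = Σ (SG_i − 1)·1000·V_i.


first = (1.084 − 1)·1000·20.0 = 1680.0000
sparge = (1.017 − 1)·1000·16.1 = 273.7000
total = 1680.0000 + 273.7000

1953.7000 gravity·L


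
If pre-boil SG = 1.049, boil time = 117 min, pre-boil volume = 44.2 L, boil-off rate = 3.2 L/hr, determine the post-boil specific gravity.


V_post = V_pre − rate·(t/60);  SG_post = 1 + (SG_pre−1)·V_pre/V_post
V_post = 44.2 − 3.2·(117/60) = 37.9600
SG_post = 1 + (1.049 − 1)·44.2/37.9600

1.0571


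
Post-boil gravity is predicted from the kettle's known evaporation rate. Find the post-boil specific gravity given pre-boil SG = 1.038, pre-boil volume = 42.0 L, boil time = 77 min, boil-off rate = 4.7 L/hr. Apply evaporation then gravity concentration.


V_post = V_pre − rate·(t/60);  SG_post = 1 + (SG_pre−1)·V_pre/V_post
V_post = 42.0 − 4.7·(77/60) = 35.9683
SG_post = 1 + (1.038 − 1)·42.0/35.9683

1.0444


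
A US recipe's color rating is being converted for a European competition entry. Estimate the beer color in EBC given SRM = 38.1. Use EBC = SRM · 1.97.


EBC = 38.1 · 1.97

75.0570 EBC


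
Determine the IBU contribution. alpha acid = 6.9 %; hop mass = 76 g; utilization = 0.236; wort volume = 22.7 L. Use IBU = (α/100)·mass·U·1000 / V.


IBU = (6.9/100)·76·0.236·1000 / 22.7

54.5191 IBU


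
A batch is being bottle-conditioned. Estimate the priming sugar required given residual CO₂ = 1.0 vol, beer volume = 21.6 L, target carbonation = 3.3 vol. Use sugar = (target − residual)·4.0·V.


sugar = (3.3 − 1.0)·4.0·21.6

198.7200 g


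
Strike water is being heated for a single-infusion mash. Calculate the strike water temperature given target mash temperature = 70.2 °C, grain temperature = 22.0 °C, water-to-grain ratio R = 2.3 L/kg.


T_strike = (0.41/R)·(T_mash − T_grain) + T_mash
T_strike = (0.41/2.3)·(70.2 − 22.0) + 70.2

78.7922 °C


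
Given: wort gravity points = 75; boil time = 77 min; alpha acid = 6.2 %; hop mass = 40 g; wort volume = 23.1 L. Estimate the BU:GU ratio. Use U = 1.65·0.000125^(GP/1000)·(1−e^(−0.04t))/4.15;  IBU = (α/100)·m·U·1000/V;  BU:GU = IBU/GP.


U = 1.65·0.000125^(75/1000)·(1−e^(−0.04·77))/4.15 = 0.1933
IBU = (6.2/100)·40·0.1933·1000/23.1 = 20.7544
BU:GU = 20.7544/75

0.2767


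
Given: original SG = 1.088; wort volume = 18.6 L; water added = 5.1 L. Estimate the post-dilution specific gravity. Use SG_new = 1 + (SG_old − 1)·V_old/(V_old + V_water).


pts = (1.088 − 1)·1000·18.6/(18.6 + 5.1) = 69.0633
SG_new = 1 + 69.0633/1000

1.0691


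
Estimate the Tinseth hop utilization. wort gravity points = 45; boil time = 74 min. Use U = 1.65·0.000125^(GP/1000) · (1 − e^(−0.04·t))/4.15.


bigness = 1.65·0.000125^(45/1000) = 1.1011
boil_factor = (1 − e^(−0.04·74))/4.15 = 0.2285
U = 1.1011 · 0.2285

0.2516


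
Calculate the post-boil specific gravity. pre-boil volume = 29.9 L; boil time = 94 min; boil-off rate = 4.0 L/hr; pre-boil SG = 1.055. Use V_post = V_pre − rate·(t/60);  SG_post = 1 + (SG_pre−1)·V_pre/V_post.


V_post = 29.9 − 4.0·(94/60) = 23.6333
SG_post = 1 + (1.055 − 1)·29.9/23.6333

1.0696


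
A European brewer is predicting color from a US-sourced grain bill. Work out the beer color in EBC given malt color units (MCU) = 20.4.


SRM = 1.4922·MCU^0.6859;  EBC = SRM·1.97
SRM = 1.4922·20.4^0.6859 = 11.8060
EBC = 11.8060·1.97

23.2578 EBC


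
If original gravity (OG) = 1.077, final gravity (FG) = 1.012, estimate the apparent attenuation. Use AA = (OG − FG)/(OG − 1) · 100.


AA = (1.077 − 1.012)/(1.077 − 1) · 100

84.4156 %


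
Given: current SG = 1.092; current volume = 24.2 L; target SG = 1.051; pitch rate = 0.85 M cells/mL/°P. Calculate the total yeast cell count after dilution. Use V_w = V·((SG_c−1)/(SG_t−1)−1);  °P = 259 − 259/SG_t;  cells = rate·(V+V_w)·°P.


V_w = 24.2·((1.092−1)/(1.051−1)−1) = 19.4549
V_final = 24.2 + 19.4549 = 43.6549
°P = 259 − 259/1.051 = 12.5680
cells = 0.85·43.6549·12.5680

466.3577 billion cells


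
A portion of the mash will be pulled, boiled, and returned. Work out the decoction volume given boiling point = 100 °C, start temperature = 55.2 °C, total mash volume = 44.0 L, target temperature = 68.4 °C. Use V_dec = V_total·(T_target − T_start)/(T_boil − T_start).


V_dec = 44.0·(68.4 − 55.2)/(100 − 55.2)

12.9643 L


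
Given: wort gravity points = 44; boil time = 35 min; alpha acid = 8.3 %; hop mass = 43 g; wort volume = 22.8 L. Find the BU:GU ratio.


U = 1.65·0.000125^(GP/1000)·(1−e^(−0.04t))/4.15;  IBU = (α/100)·m·U·1000/V;  BU:GU = IBU/GP
U = 1.65·0.000125^(44/1000)·(1−e^(−0.04·35))/4.15 = 0.2017
IBU = (8.3/100)·43·0.2017·1000/22.8 = 31.5747
BU:GU = 31.5747/44

0.7176


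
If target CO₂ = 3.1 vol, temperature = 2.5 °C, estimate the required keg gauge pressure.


psi = vols/(0.01821 + 0.09011·e^(−0.04·T)) − 14.695
psi = 3.1/(0.01821 + 0.09011·e^(−0.04·2.5)) − 14.695

16.3843 psi


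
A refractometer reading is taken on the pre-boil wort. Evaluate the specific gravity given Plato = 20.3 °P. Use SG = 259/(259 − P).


SG = 259/(259 − 20.3)

1.0850


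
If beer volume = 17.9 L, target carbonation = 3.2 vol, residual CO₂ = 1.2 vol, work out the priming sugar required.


sugar = (target − residual)·4.0·V
sugar = (3.2 − 1.2)·4.0·17.9

143.2000 g


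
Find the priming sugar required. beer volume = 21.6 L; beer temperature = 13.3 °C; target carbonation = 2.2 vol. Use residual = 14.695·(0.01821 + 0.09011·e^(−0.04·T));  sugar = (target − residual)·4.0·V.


residual = 14.695·(0.01821 + 0.09011·e^(−0.04·13.3)) = 1.0454
sugar = (2.2 − 1.0454)·4.0·21.6

99.7532 g


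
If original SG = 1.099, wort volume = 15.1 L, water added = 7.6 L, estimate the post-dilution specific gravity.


SG_new = 1 + (SG_old − 1)·V_old/(V_old + V_water)
pts = (1.099 − 1)·1000·15.1/(15.1 + 7.6) = 65.8546
SG_new = 1 + 65.8546/1000

1.0659


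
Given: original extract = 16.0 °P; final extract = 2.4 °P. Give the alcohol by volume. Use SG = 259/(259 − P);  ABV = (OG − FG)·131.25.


OG = 259/(259 − 16.0) = 1.0658
FG = 259/(259 − 2.4) = 1.0094
ABV = (1.0658 − 1.0094)·131.25

7.4144 % ABV


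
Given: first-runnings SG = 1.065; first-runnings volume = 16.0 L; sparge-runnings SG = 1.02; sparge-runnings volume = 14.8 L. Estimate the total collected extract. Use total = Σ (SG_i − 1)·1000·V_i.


first = (1.065 − 1)·1000·16.0 = 1040.0000
sparge = (1.02 − 1)·1000·14.8 = 296.0000
total = 1040.0000 + 296.0000

1336.0000 gravity·L


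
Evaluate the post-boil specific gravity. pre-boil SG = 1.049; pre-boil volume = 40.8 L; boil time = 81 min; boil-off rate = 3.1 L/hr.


V_post = V_pre − rate·(t/60);  SG_post = 1 + (SG_pre−1)·V_pre/V_post
V_post = 40.8 − 3.1·(81/60) = 36.6150
SG_post = 1 + (1.049 − 1)·40.8/36.6150

1.0546


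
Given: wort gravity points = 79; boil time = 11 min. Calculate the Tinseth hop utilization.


U = 1.65·0.000125^(GP/1000) · (1 − e^(−0.04·t))/4.15
bigness = 1.65·0.000125^(79/1000) = 0.8112
boil_factor = (1 − e^(−0.04·11))/4.15 = 0.0858
U = 0.8112 · 0.0858

0.0696


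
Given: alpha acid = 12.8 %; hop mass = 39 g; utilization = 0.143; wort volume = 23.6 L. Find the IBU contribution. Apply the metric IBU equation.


IBU = (α/100)·mass·U·1000 / V
IBU = (12.8/100)·39·0.143·1000 / 23.6

30.2481 IBU


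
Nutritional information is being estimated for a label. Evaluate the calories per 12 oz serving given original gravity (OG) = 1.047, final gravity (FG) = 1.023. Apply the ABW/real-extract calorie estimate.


ABW = (OG−FG)·131.25·0.79/FG;  °P = 259 − 259/SG (for OG→OE and FG→AE);  RE = 0.1808·OE + 0.8192·AE;  Cal = (6.9·ABW + 4·(RE−0.1))·FG·3.55
ABW = (1.047 − 1.023)·131.25·0.79/1.023 = 2.4326
OE = 259 − 259/1.047 = 11.6266 °P
AE = 259 − 259/1.023 = 5.8231 °P
RE = 0.1808·11.6266 + 0.8192·5.8231 = 6.8723 °P
Cal = (6.9·2.4326 + 4·(6.8723−0.1))·1.023·3.55

159.3349 kcal


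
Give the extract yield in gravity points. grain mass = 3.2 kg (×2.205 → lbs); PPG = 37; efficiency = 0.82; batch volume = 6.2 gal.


points = lbs × PPG × eff / vol
lbs = 3.2 × 2.205 = 7.0560
points = 7.0560 × 37 × 0.82 / 6.2

34.5289 points


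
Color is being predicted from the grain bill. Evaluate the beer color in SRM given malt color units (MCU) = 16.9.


SRM = 1.4922 · MCU^0.6859
SRM = 1.4922 · 16.9^0.6859

10.3761 SRM


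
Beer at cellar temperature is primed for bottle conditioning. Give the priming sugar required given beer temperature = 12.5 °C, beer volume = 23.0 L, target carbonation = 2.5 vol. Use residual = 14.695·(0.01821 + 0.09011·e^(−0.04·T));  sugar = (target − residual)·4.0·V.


residual = 14.695·(0.01821 + 0.09011·e^(−0.04·12.5)) = 1.0707
sugar = (2.5 − 1.0707)·4.0·23.0

131.4916 g


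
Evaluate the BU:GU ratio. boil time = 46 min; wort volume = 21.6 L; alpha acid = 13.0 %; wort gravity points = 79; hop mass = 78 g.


U = 1.65·0.000125^(GP/1000)·(1−e^(−0.04t))/4.15;  IBU = (α/100)·m·U·1000/V;  BU:GU = IBU/GP
U = 1.65·0.000125^(79/1000)·(1−e^(−0.04·46))/4.15 = 0.1644
IBU = (13.0/100)·78·0.1644·1000/21.6 = 77.1909
BU:GU = 77.1909/79

0.9771


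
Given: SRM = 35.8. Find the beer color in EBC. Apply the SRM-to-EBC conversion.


EBC = SRM · 1.97
EBC = 35.8 · 1.97

70.5260 EBC


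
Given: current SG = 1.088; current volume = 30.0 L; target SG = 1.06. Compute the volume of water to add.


V_water = V·((SG_curr − 1)/(SG_target − 1) − 1)
V_water = 30.0·((1.088 − 1)/(1.06 − 1) − 1)

14.0000 L


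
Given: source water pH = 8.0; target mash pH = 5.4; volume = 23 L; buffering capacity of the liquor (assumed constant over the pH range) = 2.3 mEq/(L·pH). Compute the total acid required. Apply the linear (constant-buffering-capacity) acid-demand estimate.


acid = buffering capacity · (pH_source − pH_target) · V
acid = 2.3 · (8.0 − 5.4) · 23

137.5400 mEq
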